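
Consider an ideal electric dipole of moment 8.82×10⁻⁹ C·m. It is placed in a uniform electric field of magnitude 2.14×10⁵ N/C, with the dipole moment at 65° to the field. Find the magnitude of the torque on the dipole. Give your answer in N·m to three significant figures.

τ ≈ 0.00171 N·m

Torque on an electric dipole: τ = pE sinθ.
τ = (8.82×10⁻⁹)(2.14×10⁵)·sin65° = 0.001711 N·m.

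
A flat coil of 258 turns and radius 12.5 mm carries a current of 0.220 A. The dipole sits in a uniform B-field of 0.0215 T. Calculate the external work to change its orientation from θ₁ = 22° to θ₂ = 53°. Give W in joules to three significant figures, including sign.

W ≈ 1.95×10⁻⁴ J

m = NIA = NIπa² = 258·(0.220)·π·(0.0125)² = 0.02786 A·m².
W_ext = ΔU = −mB cosθ₂ + mB cosθ₁ = mB(cosθ₁ − cosθ₂).
W = (0.02786)(0.0215)·(cos22° − cos53°) = (5.990×10⁻⁴)·(+0.3254) = 1.949×10⁻⁴ J.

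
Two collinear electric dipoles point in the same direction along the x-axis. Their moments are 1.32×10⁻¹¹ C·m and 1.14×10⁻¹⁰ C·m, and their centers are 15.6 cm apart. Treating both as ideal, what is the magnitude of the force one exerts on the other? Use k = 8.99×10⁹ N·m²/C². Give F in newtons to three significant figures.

F ≈ 1.37×10⁻⁷ N

On-axis field of dipole 1 at distance r: E = 2kp₁/r³. Force on dipole 2 is F = p₂·dE/dr (gradient along axis).
dE/dr = −6kp₁/r⁴, so |F| = 6kp₁p₂/r⁴ (attractive for aligned moments).
F = 6(8.99×10⁹)(1.32×10⁻¹¹)(1.14×10⁻¹⁰)/(0.156)⁴ = 1.371×10⁻⁷ N.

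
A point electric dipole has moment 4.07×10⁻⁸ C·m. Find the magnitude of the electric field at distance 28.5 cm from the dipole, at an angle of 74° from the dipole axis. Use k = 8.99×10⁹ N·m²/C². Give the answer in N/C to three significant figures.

At angle θ the dipole field magnitude is E = (kp/r³)·√(1 + 3cos²θ).
kp/r³ = (8.99×10⁹)(4.07×10⁻⁸) / (0.285)³ = 1.581×10⁴ N/C.
√(1 + 3cos²74°) = √(1 + 3·0.0760) = √1.2279 ≈ 1.1081.
E ≈ 1.581×10⁴ × 1.108 = 1.751×10⁴ N/C.

E ≈ 1.75×10⁴ N/C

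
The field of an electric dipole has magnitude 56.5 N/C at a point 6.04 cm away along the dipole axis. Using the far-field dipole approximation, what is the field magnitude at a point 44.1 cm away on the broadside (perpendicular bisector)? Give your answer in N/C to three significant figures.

E ≈ 0.0726 N/C

Dipole fields scale as 1/r³ in the far field.
The axial field is twice the equatorial field at the same r, so the geometry factor is 1/2.
E₂ = E₁ · (1/2) · (r₁/r₂)³ = 56.5 · 0.5 · (6.04/44.1)³.
(r₁/r₂)³ = (0.137)³ = 0.002569.
E₂ ≈ 0.07258 N/C.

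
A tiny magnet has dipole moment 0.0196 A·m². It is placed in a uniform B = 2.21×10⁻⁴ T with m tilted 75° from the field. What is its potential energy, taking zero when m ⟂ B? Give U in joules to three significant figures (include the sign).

U ≈ -1.12×10⁻⁶ J

U = −m·B = −mB cosθ.
U = −(0.0196)(2.21×10⁻⁴)·cos75° = -1.121×10⁻⁶ J.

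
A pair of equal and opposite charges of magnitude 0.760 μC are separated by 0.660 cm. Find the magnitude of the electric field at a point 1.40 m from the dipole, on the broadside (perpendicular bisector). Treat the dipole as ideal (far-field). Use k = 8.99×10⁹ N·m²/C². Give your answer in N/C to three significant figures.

E ≈ 16.4 N/C

Dipole moment p = qd = (7.60×10⁻⁷ C)(0.00660 m) = 5.016×10⁻⁹ C·m.
On the perpendicular bisector E = kp/r³ (half the axial value at the same distance).
E = (8.99×10⁹)(5.016×10⁻⁹) / (1.40)³ = 16.43 N/C.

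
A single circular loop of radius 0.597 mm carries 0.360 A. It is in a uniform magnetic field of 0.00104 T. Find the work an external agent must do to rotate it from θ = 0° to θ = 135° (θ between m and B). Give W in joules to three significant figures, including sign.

Magnetic moment m = IA = Iπa² = (0.360)·π·(5.97×10⁻⁴)² = 4.031×10⁻⁷ A·m².
W_ext = ΔU = −mB cosθ₂ + mB cosθ₁ = mB(cosθ₁ − cosθ₂).
W = (4.031×10⁻⁷)(0.00104)·(cos0° − cos135°) = (4.192×10⁻¹⁰)·(+1.7071) = 7.157×10⁻¹⁰ J.

W ≈ 7.16×10⁻¹⁰ J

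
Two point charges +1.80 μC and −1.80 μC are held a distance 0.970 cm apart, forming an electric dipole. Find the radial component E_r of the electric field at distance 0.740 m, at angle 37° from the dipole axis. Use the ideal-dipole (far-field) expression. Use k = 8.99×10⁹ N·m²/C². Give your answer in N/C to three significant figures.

Dipole moment p = qd = (1.80×10⁻⁶ C)(0.00970 m) = 1.746×10⁻⁸ C·m.
For a dipole, E_r = (2kp cosθ)/r³.
kp/r³ = (8.99×10⁹)(1.746×10⁻⁸)/(0.740)³ = 387.4 N/C.
E_r = 2·387.4·cos37° = 618.7 N/C.

E_r ≈ 619 N/C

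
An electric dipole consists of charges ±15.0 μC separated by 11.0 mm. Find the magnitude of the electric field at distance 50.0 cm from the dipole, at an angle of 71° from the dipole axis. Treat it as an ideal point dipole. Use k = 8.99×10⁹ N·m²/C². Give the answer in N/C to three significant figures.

Dipole moment p = qd = (1.50×10⁻⁵ C)(0.0110 m) = 1.65×10⁻⁷ C·m.
At angle θ the dipole field magnitude is E = (kp/r³)·√(1 + 3cos²θ).
kp/r³ = (8.99×10⁹)(1.65×10⁻⁷) / (0.500)³ = 1.187×10⁴ N/C.
√(1 + 3cos²71°) = √(1 + 3·0.1060) = √1.3180 ≈ 1.1480.
E ≈ 1.187×10⁴ × 1.148 = 1.362×10⁴ N/C.

E ≈ 1.36×10⁴ N/C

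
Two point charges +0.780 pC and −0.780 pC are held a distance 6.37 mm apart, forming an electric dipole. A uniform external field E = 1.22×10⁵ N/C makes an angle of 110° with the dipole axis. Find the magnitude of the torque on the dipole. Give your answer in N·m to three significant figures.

τ ≈ 5.70×10⁻¹⁰ N·m

Dipole moment p = qd = (7.80×10⁻¹³ C)(0.00637 m) = 4.969×10⁻¹⁵ C·m.
Torque on an electric dipole: τ = pE sinθ.
τ = (4.969×10⁻¹⁵)(1.22×10⁵)·sin110° = 5.697×10⁻¹⁰ N·m.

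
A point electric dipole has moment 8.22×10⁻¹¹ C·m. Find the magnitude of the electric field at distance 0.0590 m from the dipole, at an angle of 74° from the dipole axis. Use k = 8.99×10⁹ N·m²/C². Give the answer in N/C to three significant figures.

At angle θ the dipole field magnitude is E = (kp/r³)·√(1 + 3cos²θ).
kp/r³ = (8.99×10⁹)(8.22×10⁻¹¹) / (0.0590)³ = 3598 N/C.
√(1 + 3cos²74°) = √(1 + 3·0.0760) = √1.2279 ≈ 1.1081.
E ≈ 3598 × 1.108 = 3987 N/C.

E ≈ 3990 N/C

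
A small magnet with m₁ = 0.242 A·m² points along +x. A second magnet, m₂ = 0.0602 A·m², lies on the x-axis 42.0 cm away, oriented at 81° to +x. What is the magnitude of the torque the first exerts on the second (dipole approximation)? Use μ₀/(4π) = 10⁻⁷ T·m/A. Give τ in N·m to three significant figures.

Dipole B is on the axis of dipole A, so B₁ there is axial: B₁ = (μ₀/4π)·2m₁/r³ along +x.
B₁ = 2(10⁻⁷)(0.242)/(0.420)³ = 6.533×10⁻⁷ T.
τ = m₂ B₁ sinθ.
τ = (0.0602)(6.533×10⁻⁷)·sin81° = 3.884×10⁻⁸ N·m.

τ ≈ 3.88×10⁻⁸ N·m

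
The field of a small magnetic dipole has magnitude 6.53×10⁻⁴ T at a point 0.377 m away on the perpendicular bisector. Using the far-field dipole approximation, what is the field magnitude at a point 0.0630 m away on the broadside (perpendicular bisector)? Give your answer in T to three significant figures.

Dipole fields scale as 1/r³ in the far field; the geometry is the same at both points.
B₂ = B₁ · (r₁/r₂)³ = 6.53×10⁻⁴ · (0.377/0.0630)³.
(r₁/r₂)³ = (5.984)³ = 214.3.
B₂ ≈ 0.1399 T.

B ≈ 0.140 T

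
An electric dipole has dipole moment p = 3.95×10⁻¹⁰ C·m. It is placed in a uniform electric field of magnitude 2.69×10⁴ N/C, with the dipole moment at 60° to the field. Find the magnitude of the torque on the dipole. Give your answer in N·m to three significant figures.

Torque on an electric dipole: τ = pE sinθ.
τ = (3.95×10⁻¹⁰)(2.69×10⁴)·sin60° = 9.202×10⁻⁶ N·m.

τ ≈ 9.20×10⁻⁶ N·m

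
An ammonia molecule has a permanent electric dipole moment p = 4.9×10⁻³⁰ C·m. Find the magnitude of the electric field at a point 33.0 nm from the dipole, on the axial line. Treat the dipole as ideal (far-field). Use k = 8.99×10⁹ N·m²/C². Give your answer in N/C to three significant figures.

On the dipole axis E = 2kp/r³.
E = 2·(8.99×10⁹)(4.90×10⁻³⁰) / (3.30×10⁻⁸)³ = 2452 N/C.

E ≈ 2450 N/C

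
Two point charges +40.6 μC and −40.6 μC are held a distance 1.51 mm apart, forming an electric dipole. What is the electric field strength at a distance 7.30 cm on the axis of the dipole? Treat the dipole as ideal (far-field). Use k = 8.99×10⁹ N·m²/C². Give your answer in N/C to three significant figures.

E ≈ 2.83×10⁶ N/C

Dipole moment p = qd = (4.06×10⁻⁵ C)(0.00151 m) = 6.131×10⁻⁸ C·m.
On the dipole axis E = 2kp/r³.
E = 2·(8.99×10⁹)(6.131×10⁻⁸) / (0.0730)³ = 2.834×10⁶ N/C.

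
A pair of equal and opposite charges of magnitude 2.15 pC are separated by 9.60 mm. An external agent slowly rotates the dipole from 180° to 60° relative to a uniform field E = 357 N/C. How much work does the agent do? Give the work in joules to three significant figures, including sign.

W ≈ -1.11×10⁻¹¹ J

Dipole moment p = qd = (2.15×10⁻¹² C)(0.00960 m) = 2.064×10⁻¹⁴ C·m.
W_ext = ΔU = U(θ₂) − U(θ₁) = −pE cosθ₂ − (−pE cosθ₁) = pE(cosθ₁ − cosθ₂).
W = (2.064×10⁻¹⁴)(357)·(cos180° − cos60°) = (7.368×10⁻¹²)·(-1.5000) = -1.105×10⁻¹¹ J.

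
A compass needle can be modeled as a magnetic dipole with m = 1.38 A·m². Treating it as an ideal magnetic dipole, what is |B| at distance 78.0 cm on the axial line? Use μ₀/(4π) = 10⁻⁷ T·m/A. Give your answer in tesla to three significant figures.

B ≈ 5.82×10⁻⁷ T

On axis B = (μ₀/4π)·2m/r³.
B = 2·(10⁻⁷)·(1.38) / (0.780)³ = 5.816×10⁻⁷ T.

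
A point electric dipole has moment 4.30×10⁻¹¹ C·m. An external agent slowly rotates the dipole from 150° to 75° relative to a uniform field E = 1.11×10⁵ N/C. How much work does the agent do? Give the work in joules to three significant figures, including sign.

W ≈ -5.37×10⁻⁶ J

W_ext = ΔU = U(θ₂) − U(θ₁) = −pE cosθ₂ − (−pE cosθ₁) = pE(cosθ₁ − cosθ₂).
W = (4.30×10⁻¹¹)(1.11×10⁵)·(cos150° − cos75°) = (4.773×10⁻⁶)·(-1.1248) = -5.369×10⁻⁶ J.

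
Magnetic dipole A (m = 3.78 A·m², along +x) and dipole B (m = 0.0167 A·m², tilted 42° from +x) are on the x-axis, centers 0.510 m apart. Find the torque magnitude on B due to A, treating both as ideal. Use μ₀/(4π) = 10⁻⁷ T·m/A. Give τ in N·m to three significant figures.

Dipole B is on the axis of dipole A, so B₁ there is axial: B₁ = (μ₀/4π)·2m₁/r³ along +x.
B₁ = 2(10⁻⁷)(3.78)/(0.510)³ = 5.699×10⁻⁶ T.
τ = m₂ B₁ sinθ.
τ = (0.0167)(5.699×10⁻⁶)·sin42° = 6.369×10⁻⁸ N·m.

τ ≈ 6.37×10⁻⁸ N·m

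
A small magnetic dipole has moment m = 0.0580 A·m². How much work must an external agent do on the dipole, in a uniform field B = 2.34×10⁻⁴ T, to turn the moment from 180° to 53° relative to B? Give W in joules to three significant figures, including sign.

W ≈ -2.17×10⁻⁵ J

W_ext = ΔU = −mB cosθ₂ + mB cosθ₁ = mB(cosθ₁ − cosθ₂).
W = (0.0580)(2.34×10⁻⁴)·(cos180° − cos53°) = (1.357×10⁻⁵)·(-1.6018) = -2.174×10⁻⁵ J.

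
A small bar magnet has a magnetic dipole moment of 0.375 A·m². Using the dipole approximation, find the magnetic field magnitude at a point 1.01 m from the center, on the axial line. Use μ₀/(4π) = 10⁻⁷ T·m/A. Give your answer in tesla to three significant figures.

B ≈ 7.28×10⁻⁸ T

On axis B = (μ₀/4π)·2m/r³.
B = 2·(10⁻⁷)·(0.375) / (1.01)³ = 7.279×10⁻⁸ T.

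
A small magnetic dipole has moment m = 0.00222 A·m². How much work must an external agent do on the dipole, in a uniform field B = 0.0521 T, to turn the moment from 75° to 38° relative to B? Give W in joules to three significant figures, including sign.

W_ext = ΔU = −mB cosθ₂ + mB cosθ₁ = mB(cosθ₁ − cosθ₂).
W = (0.00222)(0.0521)·(cos75° − cos38°) = (1.157×10⁻⁴)·(-0.5292) = -6.121×10⁻⁵ J.

W ≈ -6.12×10⁻⁵ J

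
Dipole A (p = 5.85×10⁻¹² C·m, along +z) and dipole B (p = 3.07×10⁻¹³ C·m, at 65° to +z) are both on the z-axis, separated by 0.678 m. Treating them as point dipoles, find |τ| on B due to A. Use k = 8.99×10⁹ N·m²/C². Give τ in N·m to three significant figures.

The second dipole sits on the axis of the first, so the field there is axial: E₁ = 2kp₁/r³ along +z.
E₁ = 2(8.99×10⁹)(5.85×10⁻¹²)/(0.678)³ = 0.3375 N/C.
Torque on the second dipole: τ = p₂ E₁ sinθ.
τ = (3.07×10⁻¹³)(0.3375)·sin65° = 9.390×10⁻¹⁴ N·m.

τ ≈ 9.39×10⁻¹⁴ N·m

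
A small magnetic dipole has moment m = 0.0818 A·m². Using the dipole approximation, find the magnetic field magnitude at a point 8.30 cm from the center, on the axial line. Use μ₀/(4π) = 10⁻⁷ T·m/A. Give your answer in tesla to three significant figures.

On axis B = (μ₀/4π)·2m/r³.
B = 2·(10⁻⁷)·(0.0818) / (0.0830)³ = 2.861×10⁻⁵ T.

B ≈ 2.86×10⁻⁵ T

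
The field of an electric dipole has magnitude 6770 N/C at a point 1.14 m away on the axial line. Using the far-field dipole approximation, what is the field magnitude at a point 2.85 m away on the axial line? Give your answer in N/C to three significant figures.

E ≈ 433 N/C

Dipole fields scale as 1/r³ in the far field; the geometry is the same at both points.
E₂ = E₁ · (r₁/r₂)³ = 6770 · (1.14/2.85)³.
(r₁/r₂)³ = (0.4)³ = 0.064.
E₂ ≈ 433.3 N/C.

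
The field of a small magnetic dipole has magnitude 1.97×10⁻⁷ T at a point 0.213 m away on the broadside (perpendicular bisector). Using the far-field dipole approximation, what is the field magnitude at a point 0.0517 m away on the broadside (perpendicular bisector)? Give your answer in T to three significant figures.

B ≈ 1.38×10⁻⁵ T

Dipole fields scale as 1/r³ in the far field; the geometry is the same at both points.
B₂ = B₁ · (r₁/r₂)³ = 1.97×10⁻⁷ · (0.213/0.0517)³.
(r₁/r₂)³ = (4.12)³ = 69.93.
B₂ ≈ 1.378×10⁻⁵ T.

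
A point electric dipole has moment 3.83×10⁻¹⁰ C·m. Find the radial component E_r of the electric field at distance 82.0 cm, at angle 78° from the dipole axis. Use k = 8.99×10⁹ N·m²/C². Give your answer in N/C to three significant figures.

E_r ≈ 2.60 N/C

For a dipole, E_r = (2kp cosθ)/r³.
kp/r³ = (8.99×10⁹)(3.83×10⁻¹⁰)/(0.820)³ = 6.245 N/C.
E_r = 2·6.245·cos78° = 2.597 N/C.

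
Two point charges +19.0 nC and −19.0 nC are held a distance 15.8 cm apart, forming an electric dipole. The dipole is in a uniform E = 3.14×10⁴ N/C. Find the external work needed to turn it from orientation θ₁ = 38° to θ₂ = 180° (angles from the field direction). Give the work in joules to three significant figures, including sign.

W ≈ 1.69×10⁻⁴ J

Dipole moment p = qd = (1.90×10⁻⁸ C)(0.158 m) = 3.002×10⁻⁹ C·m.
W_ext = ΔU = U(θ₂) − U(θ₁) = −pE cosθ₂ − (−pE cosθ₁) = pE(cosθ₁ − cosθ₂).
W = (3.002×10⁻⁹)(3.14×10⁴)·(cos38° − cos180°) = (9.426×10⁻⁵)·(+1.7880) = 1.685×10⁻⁴ J.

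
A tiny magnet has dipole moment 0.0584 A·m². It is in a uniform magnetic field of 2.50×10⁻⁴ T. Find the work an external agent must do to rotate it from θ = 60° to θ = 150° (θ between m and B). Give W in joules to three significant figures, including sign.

W_ext = ΔU = −mB cosθ₂ + mB cosθ₁ = mB(cosθ₁ − cosθ₂).
W = (0.0584)(2.50×10⁻⁴)·(cos60° − cos150°) = (1.460×10⁻⁵)·(+1.3660) = 1.994×10⁻⁵ J.

W ≈ 1.99×10⁻⁵ J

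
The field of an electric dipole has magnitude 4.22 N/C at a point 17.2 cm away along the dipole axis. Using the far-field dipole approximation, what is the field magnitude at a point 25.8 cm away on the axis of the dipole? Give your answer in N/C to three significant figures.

Dipole fields scale as 1/r³ in the far field; the geometry is the same at both points.
E₂ = E₁ · (r₁/r₂)³ = 4.22 · (17.2/25.8)³.
(r₁/r₂)³ = (0.6667)³ = 0.2963.
E₂ ≈ 1.250 N/C.

E ≈ 1.25 N/C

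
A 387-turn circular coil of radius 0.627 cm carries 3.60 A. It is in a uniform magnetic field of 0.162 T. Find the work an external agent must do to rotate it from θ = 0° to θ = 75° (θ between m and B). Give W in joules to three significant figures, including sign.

W ≈ 0.0207 J

m = NIA = NIπa² = 387·(3.60)·π·(0.00627)² = 0.1721 A·m².
W_ext = ΔU = −mB cosθ₂ + mB cosθ₁ = mB(cosθ₁ − cosθ₂).
W = (0.1721)(0.162)·(cos0° − cos75°) = (0.02788)·(+0.7412) = 0.02066 J.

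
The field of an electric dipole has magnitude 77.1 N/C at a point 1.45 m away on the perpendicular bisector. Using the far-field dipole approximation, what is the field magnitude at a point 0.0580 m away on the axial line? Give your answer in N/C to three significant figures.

Dipole fields scale as 1/r³ in the far field.
The axial field is twice the equatorial field at the same r, so the geometry factor is 2/1.
E₂ = E₁ · (2/1) · (r₁/r₂)³ = 77.1 · 2 · (1.45/0.0580)³.
(r₁/r₂)³ = (25)³ = 1.562e+04.
E₂ ≈ 2.409×10⁶ N/C.

E ≈ 2.41×10⁶ N/C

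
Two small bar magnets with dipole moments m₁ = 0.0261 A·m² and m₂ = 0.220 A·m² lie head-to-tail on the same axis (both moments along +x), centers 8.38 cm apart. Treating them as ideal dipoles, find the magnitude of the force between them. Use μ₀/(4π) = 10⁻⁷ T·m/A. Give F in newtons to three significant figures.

F ≈ 6.99×10⁻⁵ N

On-axis B of dipole 1: B = (μ₀/4π)·2m₁/r³. Force on dipole 2: F = m₂·dB/dr.
dB/dr = −(μ₀/4π)·6m₁/r⁴, so |F| = (μ₀/4π)·6m₁m₂/r⁴.
F = 6(10⁻⁷)(0.0261)(0.220)/(0.0838)⁴ = 6.986×10⁻⁵ N.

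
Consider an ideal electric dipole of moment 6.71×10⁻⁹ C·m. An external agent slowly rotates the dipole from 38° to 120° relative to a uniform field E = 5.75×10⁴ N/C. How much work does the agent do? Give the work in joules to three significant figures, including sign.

W ≈ 4.97×10⁻⁴ J

W_ext = ΔU = U(θ₂) − U(θ₁) = −pE cosθ₂ − (−pE cosθ₁) = pE(cosθ₁ − cosθ₂).
W = (6.71×10⁻⁹)(5.75×10⁴)·(cos38° − cos120°) = (3.858×10⁻⁴)·(+1.2880) = 4.969×10⁻⁴ J.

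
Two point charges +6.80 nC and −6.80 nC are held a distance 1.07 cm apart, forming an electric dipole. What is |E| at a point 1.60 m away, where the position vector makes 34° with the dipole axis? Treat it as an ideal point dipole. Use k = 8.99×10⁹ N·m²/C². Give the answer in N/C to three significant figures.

E ≈ 0.279 N/C

Dipole moment p = qd = (6.80×10⁻⁹ C)(0.0107 m) = 7.276×10⁻¹¹ C·m.
At angle θ the dipole field magnitude is E = (kp/r³)·√(1 + 3cos²θ).
kp/r³ = (8.99×10⁹)(7.276×10⁻¹¹) / (1.60)³ = 0.1597 N/C.
√(1 + 3cos²34°) = √(1 + 3·0.6873) = √3.0619 ≈ 1.7498.
E ≈ 0.1597 × 1.750 = 0.2794 N/C.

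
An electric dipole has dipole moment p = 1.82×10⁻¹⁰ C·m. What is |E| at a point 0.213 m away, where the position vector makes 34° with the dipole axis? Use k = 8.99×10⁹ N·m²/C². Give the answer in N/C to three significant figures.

E ≈ 296 N/C

At angle θ the dipole field magnitude is E = (kp/r³)·√(1 + 3cos²θ).
kp/r³ = (8.99×10⁹)(1.82×10⁻¹⁰) / (0.213)³ = 169.3 N/C.
√(1 + 3cos²34°) = √(1 + 3·0.6873) = √3.0619 ≈ 1.7498.
E ≈ 169.3 × 1.750 = 296.3 N/C.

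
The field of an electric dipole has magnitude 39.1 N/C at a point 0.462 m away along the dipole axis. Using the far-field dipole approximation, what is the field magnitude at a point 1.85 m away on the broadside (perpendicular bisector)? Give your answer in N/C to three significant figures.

Dipole fields scale as 1/r³ in the far field.
The axial field is twice the equatorial field at the same r, so the geometry factor is 1/2.
E₂ = E₁ · (1/2) · (r₁/r₂)³ = 39.1 · 0.5 · (0.462/1.85)³.
(r₁/r₂)³ = (0.2497)³ = 0.01557.
E₂ ≈ 0.3045 N/C.

E ≈ 0.304 N/C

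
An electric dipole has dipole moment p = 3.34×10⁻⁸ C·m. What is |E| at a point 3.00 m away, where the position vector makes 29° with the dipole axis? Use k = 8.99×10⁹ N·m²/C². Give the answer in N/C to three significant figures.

E ≈ 20.2 N/C

At angle θ the dipole field magnitude is E = (kp/r³)·√(1 + 3cos²θ).
kp/r³ = (8.99×10⁹)(3.34×10⁻⁸) / (3.00)³ = 11.12 N/C.
√(1 + 3cos²29°) = √(1 + 3·0.7650) = √3.2949 ≈ 1.8152.
E ≈ 11.12 × 1.815 = 20.19 N/C.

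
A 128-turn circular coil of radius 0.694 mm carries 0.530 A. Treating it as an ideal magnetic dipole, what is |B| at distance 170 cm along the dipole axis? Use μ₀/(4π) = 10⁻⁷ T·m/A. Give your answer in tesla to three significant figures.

m = NIA = NIπa² = 128·(0.530)·π·(6.94×10⁻⁴)² = 1.026×10⁻⁴ A·m².
On axis B = (μ₀/4π)·2m/r³.
B = 2·(10⁻⁷)·(1.026×10⁻⁴) / (1.70)³ = 4.177×10⁻¹² T.

B ≈ 4.18×10⁻¹² T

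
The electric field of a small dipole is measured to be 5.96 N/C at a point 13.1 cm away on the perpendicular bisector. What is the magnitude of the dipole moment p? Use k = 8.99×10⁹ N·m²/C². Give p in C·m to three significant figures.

In the equatorial plane E = kp/r³, so p = Er³/(k).
p = (5.96)·(0.131)³ / (8.99×10⁹) = 1.490×10⁻¹² C·m.

p ≈ 1.49×10⁻¹² C·m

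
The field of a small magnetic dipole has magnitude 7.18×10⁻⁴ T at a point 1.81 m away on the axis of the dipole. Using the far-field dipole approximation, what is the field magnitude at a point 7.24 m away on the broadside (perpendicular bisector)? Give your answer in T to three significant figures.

B ≈ 5.61×10⁻⁶ T

Dipole fields scale as 1/r³ in the far field.
The axial field is twice the equatorial field at the same r, so the geometry factor is 1/2.
B₂ = B₁ · (1/2) · (r₁/r₂)³ = 7.18×10⁻⁴ · 0.5 · (1.81/7.24)³.
(r₁/r₂)³ = (0.25)³ = 0.01562.
B₂ ≈ 5.609×10⁻⁶ T.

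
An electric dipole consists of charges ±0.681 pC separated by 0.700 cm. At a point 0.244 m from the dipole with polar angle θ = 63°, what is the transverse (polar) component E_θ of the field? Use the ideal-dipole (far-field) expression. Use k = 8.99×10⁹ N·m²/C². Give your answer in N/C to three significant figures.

E_θ ≈ 0.00263 N/C

Dipole moment p = qd = (6.81×10⁻¹³ C)(0.00700 m) = 4.767×10⁻¹⁵ C·m.
For a dipole, E_θ = (kp sinθ)/r³.
kp/r³ = (8.99×10⁹)(4.767×10⁻¹⁵)/(0.244)³ = 0.002950 N/C.
E_θ = 0.002950·sin63° = 0.002629 N/C.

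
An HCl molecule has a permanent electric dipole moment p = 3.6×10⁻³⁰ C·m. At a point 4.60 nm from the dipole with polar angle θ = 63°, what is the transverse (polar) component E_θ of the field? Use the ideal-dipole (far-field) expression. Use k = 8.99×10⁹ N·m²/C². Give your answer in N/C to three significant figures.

For a dipole, E_θ = (kp sinθ)/r³.
kp/r³ = (8.99×10⁹)(3.60×10⁻³⁰)/(4.60×10⁻⁹)³ = 3.325×10⁵ N/C.
E_θ = 3.325×10⁵·sin63° = 2.963×10⁵ N/C.

E_θ ≈ 2.96×10⁵ N/C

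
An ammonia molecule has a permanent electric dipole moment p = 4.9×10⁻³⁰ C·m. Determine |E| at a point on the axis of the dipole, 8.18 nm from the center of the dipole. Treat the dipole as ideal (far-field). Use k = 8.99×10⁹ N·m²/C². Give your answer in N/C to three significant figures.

On the dipole axis E = 2kp/r³.
E = 2·(8.99×10⁹)(4.90×10⁻³⁰) / (8.18×10⁻⁹)³ = 1.610×10⁵ N/C.

E ≈ 1.61×10⁵ N/C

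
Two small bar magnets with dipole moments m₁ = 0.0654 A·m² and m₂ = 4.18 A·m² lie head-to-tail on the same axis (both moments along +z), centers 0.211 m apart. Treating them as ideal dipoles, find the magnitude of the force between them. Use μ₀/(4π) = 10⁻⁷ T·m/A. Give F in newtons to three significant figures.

On-axis B of dipole 1: B = (μ₀/4π)·2m₁/r³. Force on dipole 2: F = m₂·dB/dr.
dB/dr = −(μ₀/4π)·6m₁/r⁴, so |F| = (μ₀/4π)·6m₁m₂/r⁴.
F = 6(10⁻⁷)(0.0654)(4.18)/(0.211)⁴ = 8.275×10⁻⁵ N.

F ≈ 8.28×10⁻⁵ N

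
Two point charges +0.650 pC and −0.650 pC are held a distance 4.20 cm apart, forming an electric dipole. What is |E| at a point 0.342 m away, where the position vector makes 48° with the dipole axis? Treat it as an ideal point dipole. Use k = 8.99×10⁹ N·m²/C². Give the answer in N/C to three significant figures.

E ≈ 0.00939 N/C

Dipole moment p = qd = (6.50×10⁻¹³ C)(0.0420 m) = 2.73×10⁻¹⁴ C·m.
At angle θ the dipole field magnitude is E = (kp/r³)·√(1 + 3cos²θ).
kp/r³ = (8.99×10⁹)(2.73×10⁻¹⁴) / (0.342)³ = 0.006135 N/C.
√(1 + 3cos²48°) = √(1 + 3·0.4477) = √2.3432 ≈ 1.5308.
E ≈ 0.006135 × 1.531 = 0.009392 N/C.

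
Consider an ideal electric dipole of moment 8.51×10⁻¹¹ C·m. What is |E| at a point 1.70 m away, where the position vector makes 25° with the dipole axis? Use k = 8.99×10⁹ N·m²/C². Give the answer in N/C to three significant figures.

E ≈ 0.290 N/C

At angle θ the dipole field magnitude is E = (kp/r³)·√(1 + 3cos²θ).
kp/r³ = (8.99×10⁹)(8.51×10⁻¹¹) / (1.70)³ = 0.1557 N/C.
√(1 + 3cos²25°) = √(1 + 3·0.8214) = √3.4642 ≈ 1.8612.
E ≈ 0.1557 × 1.861 = 0.2898 N/C.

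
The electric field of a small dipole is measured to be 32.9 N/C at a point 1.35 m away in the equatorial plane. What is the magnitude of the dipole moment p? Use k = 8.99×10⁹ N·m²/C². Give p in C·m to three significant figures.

In the equatorial plane E = kp/r³, so p = Er³/(k).
p = (32.9)·(1.35)³ / (8.99×10⁹) = 9.004×10⁻⁹ C·m.

p ≈ 9.00×10⁻⁹ C·m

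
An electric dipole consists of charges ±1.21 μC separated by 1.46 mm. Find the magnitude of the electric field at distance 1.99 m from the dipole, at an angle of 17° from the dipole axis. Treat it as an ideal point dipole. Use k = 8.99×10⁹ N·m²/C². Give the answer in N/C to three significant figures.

Dipole moment p = qd = (1.21×10⁻⁶ C)(0.00146 m) = 1.767×10⁻⁹ C·m.
At angle θ the dipole field magnitude is E = (kp/r³)·√(1 + 3cos²θ).
kp/r³ = (8.99×10⁹)(1.767×10⁻⁹) / (1.99)³ = 2.016 N/C.
√(1 + 3cos²17°) = √(1 + 3·0.9145) = √3.7436 ≈ 1.9348.
E ≈ 2.016 × 1.935 = 3.900 N/C.

E ≈ 3.90 N/C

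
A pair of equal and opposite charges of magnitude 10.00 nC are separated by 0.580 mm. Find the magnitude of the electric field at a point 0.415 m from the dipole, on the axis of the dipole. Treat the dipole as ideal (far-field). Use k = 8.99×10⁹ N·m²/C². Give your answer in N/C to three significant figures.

Dipole moment p = qd = (1.00×10⁻⁸ C)(5.80×10⁻⁴ m) = 5.80×10⁻¹² C·m.
On the dipole axis E = 2kp/r³.
E = 2·(8.99×10⁹)(5.80×10⁻¹²) / (0.415)³ = 1.459 N/C.

E ≈ 1.46 N/C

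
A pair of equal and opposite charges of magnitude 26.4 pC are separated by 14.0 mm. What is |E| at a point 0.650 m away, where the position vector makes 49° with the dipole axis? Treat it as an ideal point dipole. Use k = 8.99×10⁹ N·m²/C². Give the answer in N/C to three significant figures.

E ≈ 0.0183 N/C

Dipole moment p = qd = (2.64×10⁻¹¹ C)(0.0140 m) = 3.696×10⁻¹³ C·m.
At angle θ the dipole field magnitude is E = (kp/r³)·√(1 + 3cos²θ).
kp/r³ = (8.99×10⁹)(3.696×10⁻¹³) / (0.650)³ = 0.01210 N/C.
√(1 + 3cos²49°) = √(1 + 3·0.4304) = √2.2912 ≈ 1.5137.
E ≈ 0.01210 × 1.514 = 0.01831 N/C.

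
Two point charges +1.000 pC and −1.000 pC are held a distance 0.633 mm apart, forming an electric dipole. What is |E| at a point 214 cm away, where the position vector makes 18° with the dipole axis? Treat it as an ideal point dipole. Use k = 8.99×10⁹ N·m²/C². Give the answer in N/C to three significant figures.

E ≈ 1.12×10⁻⁶ N/C

Dipole moment p = qd = (1.00×10⁻¹² C)(6.33×10⁻⁴ m) = 6.33×10⁻¹⁶ C·m.
At angle θ the dipole field magnitude is E = (kp/r³)·√(1 + 3cos²θ).
kp/r³ = (8.99×10⁹)(6.33×10⁻¹⁶) / (2.14)³ = 5.807×10⁻⁷ N/C.
√(1 + 3cos²18°) = √(1 + 3·0.9045) = √3.7135 ≈ 1.9271.
E ≈ 5.807×10⁻⁷ × 1.927 = 1.119×10⁻⁶ N/C.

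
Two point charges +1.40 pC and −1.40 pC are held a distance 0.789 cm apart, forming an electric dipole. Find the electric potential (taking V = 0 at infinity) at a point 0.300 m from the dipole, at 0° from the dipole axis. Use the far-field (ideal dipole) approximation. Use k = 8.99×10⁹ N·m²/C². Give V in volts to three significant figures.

V ≈ 0.00110 V

Dipole moment p = qd = (1.40×10⁻¹² C)(0.00789 m) = 1.105×10⁻¹⁴ C·m.
The dipole potential is V = kp cosθ / r².
V = (8.99×10⁹)(1.105×10⁻¹⁴)·cos0° / (0.300)² = 0.001104 V.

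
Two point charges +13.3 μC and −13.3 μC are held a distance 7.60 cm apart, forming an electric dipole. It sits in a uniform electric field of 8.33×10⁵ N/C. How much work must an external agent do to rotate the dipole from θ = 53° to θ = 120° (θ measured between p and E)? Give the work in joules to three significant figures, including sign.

Dipole moment p = qd = (1.33×10⁻⁵ C)(0.0760 m) = 1.011×10⁻⁶ C·m.
W_ext = ΔU = U(θ₂) − U(θ₁) = −pE cosθ₂ − (−pE cosθ₁) = pE(cosθ₁ − cosθ₂).
W = (1.011×10⁻⁶)(8.33×10⁵)·(cos53° − cos120°) = (0.8422)·(+1.1018) = 0.9279 J.

W ≈ 0.928 J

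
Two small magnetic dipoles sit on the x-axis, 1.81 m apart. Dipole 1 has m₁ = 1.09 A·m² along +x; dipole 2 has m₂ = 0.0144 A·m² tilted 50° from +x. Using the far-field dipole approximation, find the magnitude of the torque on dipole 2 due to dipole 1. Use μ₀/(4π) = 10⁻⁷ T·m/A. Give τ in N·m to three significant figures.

τ ≈ 4.06×10⁻¹⁰ N·m

Dipole B is on the axis of dipole A, so B₁ there is axial: B₁ = (μ₀/4π)·2m₁/r³ along +x.
B₁ = 2(10⁻⁷)(1.09)/(1.81)³ = 3.676×10⁻⁸ T.
τ = m₂ B₁ sinθ.
τ = (0.0144)(3.676×10⁻⁸)·sin50° = 4.055×10⁻¹⁰ N·m.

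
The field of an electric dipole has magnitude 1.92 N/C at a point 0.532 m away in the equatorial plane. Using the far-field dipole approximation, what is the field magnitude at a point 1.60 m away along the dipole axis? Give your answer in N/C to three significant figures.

E ≈ 0.141 N/C

Dipole fields scale as 1/r³ in the far field.
The axial field is twice the equatorial field at the same r, so the geometry factor is 2/1.
E₂ = E₁ · (2/1) · (r₁/r₂)³ = 1.92 · 2 · (0.532/1.60)³.
(r₁/r₂)³ = (0.3325)³ = 0.03676.
E₂ ≈ 0.1412 N/C.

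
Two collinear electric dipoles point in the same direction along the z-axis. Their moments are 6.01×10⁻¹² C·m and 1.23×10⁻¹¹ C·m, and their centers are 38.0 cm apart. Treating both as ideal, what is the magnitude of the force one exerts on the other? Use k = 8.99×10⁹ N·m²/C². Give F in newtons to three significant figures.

F ≈ 1.91×10⁻¹⁰ N

On-axis field of dipole 1 at distance r: E = 2kp₁/r³. Force on dipole 2 is F = p₂·dE/dr (gradient along axis).
dE/dr = −6kp₁/r⁴, so |F| = 6kp₁p₂/r⁴ (attractive for aligned moments).
F = 6(8.99×10⁹)(6.01×10⁻¹²)(1.23×10⁻¹¹)/(0.380)⁴ = 1.912×10⁻¹⁰ N.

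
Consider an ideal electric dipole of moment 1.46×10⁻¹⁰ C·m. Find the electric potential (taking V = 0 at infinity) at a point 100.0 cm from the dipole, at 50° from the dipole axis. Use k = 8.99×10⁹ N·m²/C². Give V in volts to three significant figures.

The dipole potential is V = kp cosθ / r².
V = (8.99×10⁹)(1.46×10⁻¹⁰)·cos50° / (1.00)² = 0.8437 V.

V ≈ 0.844 V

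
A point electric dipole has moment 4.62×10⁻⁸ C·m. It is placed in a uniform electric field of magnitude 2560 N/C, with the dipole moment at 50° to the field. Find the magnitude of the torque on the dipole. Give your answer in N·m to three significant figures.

τ ≈ 9.06×10⁻⁵ N·m

Torque on an electric dipole: τ = pE sinθ.
τ = (4.62×10⁻⁸)(2560)·sin50° = 9.060×10⁻⁵ N·m.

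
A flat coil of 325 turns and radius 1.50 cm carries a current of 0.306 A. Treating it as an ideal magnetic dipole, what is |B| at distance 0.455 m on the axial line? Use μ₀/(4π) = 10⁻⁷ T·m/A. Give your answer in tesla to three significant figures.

B ≈ 1.49×10⁻⁷ T

m = NIA = NIπa² = 325·(0.306)·π·(0.0150)² = 0.0703 A·m².
On axis B = (μ₀/4π)·2m/r³.
B = 2·(10⁻⁷)·(0.0703) / (0.455)³ = 1.493×10⁻⁷ T.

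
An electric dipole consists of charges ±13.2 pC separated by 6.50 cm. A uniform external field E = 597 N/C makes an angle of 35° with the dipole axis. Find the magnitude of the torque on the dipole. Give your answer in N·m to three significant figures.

τ ≈ 2.94×10⁻¹⁰ N·m

Dipole moment p = qd = (1.32×10⁻¹¹ C)(0.0650 m) = 8.58×10⁻¹³ C·m.
Torque on an electric dipole: τ = pE sinθ.
τ = (8.58×10⁻¹³)(597)·sin35° = 2.938×10⁻¹⁰ N·m.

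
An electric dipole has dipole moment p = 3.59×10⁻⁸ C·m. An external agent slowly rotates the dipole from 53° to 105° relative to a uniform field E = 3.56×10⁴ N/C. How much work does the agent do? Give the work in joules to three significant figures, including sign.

W_ext = ΔU = U(θ₂) − U(θ₁) = −pE cosθ₂ − (−pE cosθ₁) = pE(cosθ₁ − cosθ₂).
W = (3.59×10⁻⁸)(3.56×10⁴)·(cos53° − cos105°) = (0.001278)·(+0.8606) = 0.001100 J.

W ≈ 0.00110 J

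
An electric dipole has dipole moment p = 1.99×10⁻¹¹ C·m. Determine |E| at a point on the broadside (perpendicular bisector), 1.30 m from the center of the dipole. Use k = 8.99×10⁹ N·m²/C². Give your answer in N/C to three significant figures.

E ≈ 0.0814 N/C

In the equatorial plane E = kp/r³.
E = (8.99×10⁹)(1.99×10⁻¹¹) / (1.30)³ = 0.08143 N/C.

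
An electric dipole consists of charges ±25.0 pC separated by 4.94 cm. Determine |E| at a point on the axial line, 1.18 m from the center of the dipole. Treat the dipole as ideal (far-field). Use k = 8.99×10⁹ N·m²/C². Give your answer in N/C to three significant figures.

E ≈ 0.0135 N/C

Dipole moment p = qd = (2.50×10⁻¹¹ C)(0.0494 m) = 1.235×10⁻¹² C·m.
On the dipole axis E = 2kp/r³.
E = 2·(8.99×10⁹)(1.235×10⁻¹²) / (1.18)³ = 0.01351 N/C.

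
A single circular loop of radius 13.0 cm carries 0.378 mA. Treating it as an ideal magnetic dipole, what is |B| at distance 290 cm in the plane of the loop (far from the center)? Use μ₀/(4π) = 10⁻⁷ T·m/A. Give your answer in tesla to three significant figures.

Magnetic moment m = IA = Iπa² = (3.78×10⁻⁴)·π·(0.130)² = 2.007×10⁻⁵ A·m².
In the equatorial plane B = (μ₀/4π)·m/r³ (half the axial value).
B = (10⁻⁷)·(2.007×10⁻⁵) / (2.90)³ = 8.229×10⁻¹⁴ T.

B ≈ 8.23×10⁻¹⁴ T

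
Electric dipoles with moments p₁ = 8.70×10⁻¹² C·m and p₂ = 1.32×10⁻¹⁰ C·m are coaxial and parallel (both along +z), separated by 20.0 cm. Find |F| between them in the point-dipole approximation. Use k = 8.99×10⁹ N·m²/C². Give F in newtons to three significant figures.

F ≈ 3.87×10⁻⁸ N

On-axis field of dipole 1 at distance r: E = 2kp₁/r³. Force on dipole 2 is F = p₂·dE/dr (gradient along axis).
dE/dr = −6kp₁/r⁴, so |F| = 6kp₁p₂/r⁴ (attractive for aligned moments).
F = 6(8.99×10⁹)(8.70×10⁻¹²)(1.32×10⁻¹⁰)/(0.200)⁴ = 3.872×10⁻⁸ N.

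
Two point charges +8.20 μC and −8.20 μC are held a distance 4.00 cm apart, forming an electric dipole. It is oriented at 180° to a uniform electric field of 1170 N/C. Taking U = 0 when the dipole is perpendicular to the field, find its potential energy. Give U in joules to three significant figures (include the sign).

U ≈ 3.84×10⁻⁴ J

Dipole moment p = qd = (8.20×10⁻⁶ C)(0.0400 m) = 3.28×10⁻⁷ C·m.
U = −p·E = −pE cosθ.
U = −(3.28×10⁻⁷)(1170)·cos180° = 3.838×10⁻⁴ J.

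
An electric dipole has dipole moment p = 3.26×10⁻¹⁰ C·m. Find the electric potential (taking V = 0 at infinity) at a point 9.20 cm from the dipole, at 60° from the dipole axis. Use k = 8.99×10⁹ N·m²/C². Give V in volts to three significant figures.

V ≈ 173 V

The dipole potential is V = kp cosθ / r².
V = (8.99×10⁹)(3.26×10⁻¹⁰)·cos60° / (0.0920)² = 173.1 V.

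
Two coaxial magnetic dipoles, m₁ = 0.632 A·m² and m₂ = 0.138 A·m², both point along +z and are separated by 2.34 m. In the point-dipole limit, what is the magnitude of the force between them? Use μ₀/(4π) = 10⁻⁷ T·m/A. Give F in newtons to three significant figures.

F ≈ 1.75×10⁻⁹ N

On-axis B of dipole 1: B = (μ₀/4π)·2m₁/r³. Force on dipole 2: F = m₂·dB/dr.
dB/dr = −(μ₀/4π)·6m₁/r⁴, so |F| = (μ₀/4π)·6m₁m₂/r⁴.
F = 6(10⁻⁷)(0.632)(0.138)/(2.34)⁴ = 1.745×10⁻⁹ N.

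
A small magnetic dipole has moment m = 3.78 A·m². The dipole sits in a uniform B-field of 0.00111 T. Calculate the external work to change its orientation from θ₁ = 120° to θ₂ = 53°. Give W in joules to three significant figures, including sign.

W ≈ -0.00462 J

W_ext = ΔU = −mB cosθ₂ + mB cosθ₁ = mB(cosθ₁ − cosθ₂).
W = (3.78)(0.00111)·(cos120° − cos53°) = (0.004196)·(-1.1018) = -0.004623 J.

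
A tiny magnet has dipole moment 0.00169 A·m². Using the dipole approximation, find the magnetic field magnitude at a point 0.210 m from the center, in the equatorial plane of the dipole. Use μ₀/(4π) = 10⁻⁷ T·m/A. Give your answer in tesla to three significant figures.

In the equatorial plane B = (μ₀/4π)·m/r³ (half the axial value).
B = (10⁻⁷)·(0.00169) / (0.210)³ = 1.825×10⁻⁸ T.

B ≈ 1.82×10⁻⁸ T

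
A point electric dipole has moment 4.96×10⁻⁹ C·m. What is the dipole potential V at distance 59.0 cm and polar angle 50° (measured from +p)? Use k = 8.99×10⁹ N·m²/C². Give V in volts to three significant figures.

The dipole potential is V = kp cosθ / r².
V = (8.99×10⁹)(4.96×10⁻⁹)·cos50° / (0.590)² = 82.34 V.

V ≈ 82.3 V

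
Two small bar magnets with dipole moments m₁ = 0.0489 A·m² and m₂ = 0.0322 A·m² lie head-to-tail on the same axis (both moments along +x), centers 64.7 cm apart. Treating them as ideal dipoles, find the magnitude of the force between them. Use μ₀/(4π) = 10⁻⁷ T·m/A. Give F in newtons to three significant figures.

F ≈ 5.39×10⁻⁹ N

On-axis B of dipole 1: B = (μ₀/4π)·2m₁/r³. Force on dipole 2: F = m₂·dB/dr.
dB/dr = −(μ₀/4π)·6m₁/r⁴, so |F| = (μ₀/4π)·6m₁m₂/r⁴.
F = 6(10⁻⁷)(0.0489)(0.0322)/(0.647)⁴ = 5.391×10⁻⁹ N.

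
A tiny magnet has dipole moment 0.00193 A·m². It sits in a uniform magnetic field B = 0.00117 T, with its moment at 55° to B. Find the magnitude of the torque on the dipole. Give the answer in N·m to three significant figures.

τ ≈ 1.85×10⁻⁶ N·m

Torque on a magnetic dipole: τ = mB sinθ.
τ = (0.00193)(0.00117)·sin55° = 1.850×10⁻⁶ N·m.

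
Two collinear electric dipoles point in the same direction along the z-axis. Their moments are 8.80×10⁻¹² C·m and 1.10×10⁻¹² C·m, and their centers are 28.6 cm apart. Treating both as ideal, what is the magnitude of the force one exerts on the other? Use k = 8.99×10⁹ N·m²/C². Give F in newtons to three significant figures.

On-axis field of dipole 1 at distance r: E = 2kp₁/r³. Force on dipole 2 is F = p₂·dE/dr (gradient along axis).
dE/dr = −6kp₁/r⁴, so |F| = 6kp₁p₂/r⁴ (attractive for aligned moments).
F = 6(8.99×10⁹)(8.80×10⁻¹²)(1.10×10⁻¹²)/(0.286)⁴ = 7.804×10⁻¹¹ N.

F ≈ 7.80×10⁻¹¹ N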